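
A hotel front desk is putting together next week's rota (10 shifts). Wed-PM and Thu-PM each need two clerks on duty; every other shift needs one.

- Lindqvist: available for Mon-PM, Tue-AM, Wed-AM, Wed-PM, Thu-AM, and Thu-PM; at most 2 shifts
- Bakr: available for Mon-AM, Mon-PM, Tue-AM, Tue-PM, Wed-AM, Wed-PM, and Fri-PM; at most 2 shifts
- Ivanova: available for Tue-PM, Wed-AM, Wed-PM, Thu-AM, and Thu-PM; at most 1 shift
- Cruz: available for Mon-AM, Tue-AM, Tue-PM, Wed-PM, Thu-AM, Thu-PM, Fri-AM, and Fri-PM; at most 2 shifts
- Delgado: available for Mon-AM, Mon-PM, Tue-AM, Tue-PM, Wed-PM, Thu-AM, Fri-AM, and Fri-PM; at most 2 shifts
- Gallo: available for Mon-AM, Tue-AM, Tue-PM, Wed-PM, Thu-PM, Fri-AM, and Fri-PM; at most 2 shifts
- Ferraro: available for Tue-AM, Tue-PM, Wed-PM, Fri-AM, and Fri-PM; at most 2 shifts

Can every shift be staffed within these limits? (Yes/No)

One valid schedule: Mon-AM→Bakr, Mon-PM→Lindqvist, Tue-AM→Delgado, Tue-PM→Delgado, Wed-AM→Lindqvist, Wed-PM→Gallo+Ferraro, Thu-AM→Ivanova, Thu-PM→Cruz+Gallo, Fri-AM→Cruz, Fri-PM→Bakr.
Loads: Lindqvist 2/2, Bakr 2/2, Ivanova 1/1, Cruz 2/2, Delgado 2/2, Gallo 2/2, Ferraro 1/2 — all within limits.

Yes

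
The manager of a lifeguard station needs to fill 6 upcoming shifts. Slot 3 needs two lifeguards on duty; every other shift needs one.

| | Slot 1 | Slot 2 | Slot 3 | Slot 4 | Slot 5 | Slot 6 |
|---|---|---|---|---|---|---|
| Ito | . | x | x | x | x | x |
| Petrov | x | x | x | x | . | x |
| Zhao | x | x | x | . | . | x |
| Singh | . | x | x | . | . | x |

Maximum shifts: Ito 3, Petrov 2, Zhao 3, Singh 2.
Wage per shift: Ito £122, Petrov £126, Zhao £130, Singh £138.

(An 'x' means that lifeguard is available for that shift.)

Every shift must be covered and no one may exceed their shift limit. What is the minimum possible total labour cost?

£878

Slot 5 can only be covered by Ito, so that assignment is forced.
Picking the cheapest available lifeguard for each shift independently would cost £862, but that ignores the shift limits.
An optimal schedule: Slot 1→Petrov, Slot 2→Ito, Slot 3→Petrov+Zhao, Slot 4→Ito, Slot 5→Ito, Slot 6→Zhao.
Total: 126 + 122 + 126 + 130 + 122 + 122 + 130 = £878.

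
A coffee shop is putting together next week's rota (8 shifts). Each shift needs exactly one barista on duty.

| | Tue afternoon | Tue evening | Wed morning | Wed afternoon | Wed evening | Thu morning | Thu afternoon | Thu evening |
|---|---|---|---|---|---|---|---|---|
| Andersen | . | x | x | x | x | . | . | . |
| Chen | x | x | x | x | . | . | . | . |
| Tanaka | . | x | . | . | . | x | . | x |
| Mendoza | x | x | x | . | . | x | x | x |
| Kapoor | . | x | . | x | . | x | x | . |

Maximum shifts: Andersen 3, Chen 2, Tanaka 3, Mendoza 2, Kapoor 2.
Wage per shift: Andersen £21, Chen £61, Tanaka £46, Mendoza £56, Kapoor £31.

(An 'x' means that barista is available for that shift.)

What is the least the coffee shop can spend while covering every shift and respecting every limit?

Wed evening can only be covered by Andersen, so that assignment is forced.
Picking the cheapest available barista for each shift independently would cost £248, but that ignores the shift limits.
An optimal schedule: Tue afternoon→Mendoza, Tue evening→Tanaka, Wed morning→Andersen, Wed afternoon→Andersen, Wed evening→Andersen, Thu morning→Kapoor, Thu afternoon→Kapoor, Thu evening→Tanaka.
Total: 56 + 46 + 21 + 21 + 21 + 31 + 31 + 46 = £273.

£273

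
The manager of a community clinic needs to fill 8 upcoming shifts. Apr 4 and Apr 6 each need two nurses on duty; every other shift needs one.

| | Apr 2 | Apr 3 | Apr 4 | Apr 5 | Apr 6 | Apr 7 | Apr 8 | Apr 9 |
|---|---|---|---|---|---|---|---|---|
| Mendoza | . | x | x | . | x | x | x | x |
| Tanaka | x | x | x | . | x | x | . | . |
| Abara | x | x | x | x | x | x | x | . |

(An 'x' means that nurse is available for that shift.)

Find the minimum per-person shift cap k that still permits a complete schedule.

4

With 3 nurses and 10 worker-slots to fill, someone must work at least ⌈10/3⌉ = 4 shifts, so k ≥ 4.
k = 4 works: Apr 2→Tanaka, Apr 3→Mendoza, Apr 4→Mendoza+Tanaka, Apr 5→Abara, Apr 6→Tanaka+Abara, Apr 7→Tanaka, Apr 8→Mendoza, Apr 9→Mendoza.
Loads: Mendoza 4, Tanaka 4, Abara 2 — all ≤ 4.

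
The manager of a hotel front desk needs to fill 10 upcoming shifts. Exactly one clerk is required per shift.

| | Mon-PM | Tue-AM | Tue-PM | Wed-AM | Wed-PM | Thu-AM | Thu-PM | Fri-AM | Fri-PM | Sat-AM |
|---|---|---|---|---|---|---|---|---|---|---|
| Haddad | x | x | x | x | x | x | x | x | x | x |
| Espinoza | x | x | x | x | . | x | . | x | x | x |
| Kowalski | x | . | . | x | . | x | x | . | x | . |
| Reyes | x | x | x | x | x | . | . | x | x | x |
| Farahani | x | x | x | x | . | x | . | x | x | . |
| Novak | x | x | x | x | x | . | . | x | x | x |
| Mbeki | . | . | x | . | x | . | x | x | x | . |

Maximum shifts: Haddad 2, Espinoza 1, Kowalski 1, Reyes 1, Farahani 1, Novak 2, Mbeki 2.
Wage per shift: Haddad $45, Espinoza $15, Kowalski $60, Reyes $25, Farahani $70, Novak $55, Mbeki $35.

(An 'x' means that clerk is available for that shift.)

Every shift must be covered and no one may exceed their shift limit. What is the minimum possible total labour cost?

$440

Picking the cheapest available clerk for each shift independently would cost $180, but that ignores the shift limits.
An optimal schedule: Mon-PM→Kowalski, Tue-AM→Farahani, Tue-PM→Novak, Wed-AM→Novak, Wed-PM→Haddad, Thu-AM→Espinoza, Thu-PM→Haddad, Fri-AM→Mbeki, Fri-PM→Mbeki, Sat-AM→Reyes.
Total: 60 + 70 + 55 + 55 + 45 + 15 + 45 + 35 + 35 + 25 = $440.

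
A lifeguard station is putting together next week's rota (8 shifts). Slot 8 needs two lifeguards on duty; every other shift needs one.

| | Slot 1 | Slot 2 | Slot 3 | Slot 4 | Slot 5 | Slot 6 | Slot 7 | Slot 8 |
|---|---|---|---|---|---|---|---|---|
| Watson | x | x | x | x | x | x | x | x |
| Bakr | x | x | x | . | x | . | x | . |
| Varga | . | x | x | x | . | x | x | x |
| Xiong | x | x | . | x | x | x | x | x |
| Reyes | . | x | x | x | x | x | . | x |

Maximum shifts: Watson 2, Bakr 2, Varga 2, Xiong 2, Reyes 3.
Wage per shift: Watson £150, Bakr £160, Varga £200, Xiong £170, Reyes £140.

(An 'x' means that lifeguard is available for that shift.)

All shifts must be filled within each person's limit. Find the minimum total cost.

Picking the cheapest available lifeguard for each shift independently would cost £1290, but that ignores the shift limits.
An optimal schedule: Slot 1→Watson, Slot 2→Bakr, Slot 3→Reyes, Slot 4→Reyes, Slot 5→Reyes, Slot 6→Xiong, Slot 7→Bakr, Slot 8→Watson+Xiong.
Total: 150 + 160 + 140 + 140 + 140 + 170 + 160 + 150 + 170 = £1380.

£1380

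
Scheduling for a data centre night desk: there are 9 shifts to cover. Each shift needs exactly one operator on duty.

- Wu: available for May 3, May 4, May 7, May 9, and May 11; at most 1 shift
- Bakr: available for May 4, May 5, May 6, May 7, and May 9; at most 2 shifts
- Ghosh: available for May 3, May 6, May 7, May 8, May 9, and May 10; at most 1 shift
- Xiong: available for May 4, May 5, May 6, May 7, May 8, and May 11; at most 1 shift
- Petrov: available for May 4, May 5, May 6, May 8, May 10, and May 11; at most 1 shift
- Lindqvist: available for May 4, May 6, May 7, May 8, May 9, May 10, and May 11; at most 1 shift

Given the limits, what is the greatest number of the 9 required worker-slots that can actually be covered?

7

Total capacity across all operators is 1+2+1+1+1+1 = 7, and 9 slots are needed, so at most 7 can be filled.
An assignment achieving 7: May 3→Wu, May 4→Lindqvist, May 5→Bakr, May 8→Xiong, May 9→Bakr, May 10→Ghosh, May 11→Petrov.
Loads: Wu 1/1, Bakr 2/2, Ghosh 1/1, Xiong 1/1, Petrov 1/1, Lindqvist 1/1.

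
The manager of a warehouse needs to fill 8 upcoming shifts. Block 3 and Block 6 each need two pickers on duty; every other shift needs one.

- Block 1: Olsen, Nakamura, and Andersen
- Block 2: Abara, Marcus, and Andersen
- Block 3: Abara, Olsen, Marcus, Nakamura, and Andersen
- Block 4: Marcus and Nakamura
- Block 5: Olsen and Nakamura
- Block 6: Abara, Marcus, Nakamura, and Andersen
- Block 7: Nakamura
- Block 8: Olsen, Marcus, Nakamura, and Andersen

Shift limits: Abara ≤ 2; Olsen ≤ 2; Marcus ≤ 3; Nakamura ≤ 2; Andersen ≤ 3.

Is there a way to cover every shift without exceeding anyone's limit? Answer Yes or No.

Yes

Block 7 can only be covered by Nakamura, so that assignment is forced.
One valid schedule: Block 1→Olsen, Block 2→Abara, Block 3→Nakamura+Andersen, Block 4→Marcus, Block 5→Olsen, Block 6→Abara+Marcus, Block 7→Nakamura, Block 8→Marcus.
Loads: Abara 2/2, Olsen 2/2, Marcus 3/3, Nakamura 2/2, Andersen 1/3 — all within limits.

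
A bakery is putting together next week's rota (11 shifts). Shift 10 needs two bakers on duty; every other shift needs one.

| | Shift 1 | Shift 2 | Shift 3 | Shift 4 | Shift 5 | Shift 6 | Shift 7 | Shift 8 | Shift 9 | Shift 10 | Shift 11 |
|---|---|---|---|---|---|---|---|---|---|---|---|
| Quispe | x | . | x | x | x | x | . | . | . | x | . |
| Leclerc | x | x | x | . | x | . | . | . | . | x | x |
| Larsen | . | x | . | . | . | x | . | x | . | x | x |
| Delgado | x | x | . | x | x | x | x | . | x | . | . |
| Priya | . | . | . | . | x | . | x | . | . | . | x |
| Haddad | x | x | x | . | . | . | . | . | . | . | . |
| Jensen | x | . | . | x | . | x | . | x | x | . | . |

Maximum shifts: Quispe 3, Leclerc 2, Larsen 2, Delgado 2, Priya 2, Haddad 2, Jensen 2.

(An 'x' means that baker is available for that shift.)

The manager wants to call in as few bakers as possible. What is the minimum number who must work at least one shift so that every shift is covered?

6

12 slots to fill and no one can take more than 3, so at least ⌈12/3⌉ = 4 bakers are needed.
Any 5 bakers together have capacity at most 3+2+2+2+2 = 11 < 12 slots, so 5 can never suffice.
Quispe, Leclerc, Larsen, Delgado, Priya, and Haddad alone can cover everything: Shift 1→Haddad, Shift 2→Haddad, Shift 3→Quispe, Shift 4→Quispe, Shift 5→Priya, Shift 6→Quispe, Shift 7→Delgado, Shift 8→Larsen, Shift 9→Delgado, Shift 10→Leclerc+Larsen, Shift 11→Leclerc.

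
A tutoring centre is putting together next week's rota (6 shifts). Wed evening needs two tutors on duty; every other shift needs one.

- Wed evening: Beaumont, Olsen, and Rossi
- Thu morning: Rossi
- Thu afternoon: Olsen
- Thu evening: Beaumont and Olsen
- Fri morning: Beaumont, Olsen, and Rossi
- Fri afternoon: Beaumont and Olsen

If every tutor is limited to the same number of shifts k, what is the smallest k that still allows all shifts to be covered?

With 3 tutors and 7 worker-slots to fill, someone must work at least ⌈7/3⌉ = 3 shifts, so k ≥ 3.
k = 3 works: Wed evening→Beaumont+Olsen, Thu morning→Rossi, Thu afternoon→Olsen, Thu evening→Beaumont, Fri morning→Olsen, Fri afternoon→Beaumont.
Loads: Beaumont 3, Olsen 3, Rossi 1 — all ≤ 3.

3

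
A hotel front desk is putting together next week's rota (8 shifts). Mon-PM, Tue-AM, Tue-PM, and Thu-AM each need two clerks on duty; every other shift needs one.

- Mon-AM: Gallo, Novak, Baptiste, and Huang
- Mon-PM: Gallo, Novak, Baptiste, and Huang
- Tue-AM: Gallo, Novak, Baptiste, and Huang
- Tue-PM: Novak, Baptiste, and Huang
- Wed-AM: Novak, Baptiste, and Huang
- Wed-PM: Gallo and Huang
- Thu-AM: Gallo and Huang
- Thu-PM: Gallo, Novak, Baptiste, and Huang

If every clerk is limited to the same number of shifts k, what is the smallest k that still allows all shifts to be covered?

3

With 4 clerks and 12 worker-slots to fill, someone must work at least ⌈12/4⌉ = 3 shifts, so k ≥ 3.
k = 3 works: Mon-AM→Gallo, Mon-PM→Baptiste+Huang, Tue-AM→Baptiste+Huang, Tue-PM→Novak+Baptiste, Wed-AM→Novak, Wed-PM→Gallo, Thu-AM→Gallo+Huang, Thu-PM→Novak.
Loads: Gallo 3, Novak 3, Baptiste 3, Huang 3 — all ≤ 3.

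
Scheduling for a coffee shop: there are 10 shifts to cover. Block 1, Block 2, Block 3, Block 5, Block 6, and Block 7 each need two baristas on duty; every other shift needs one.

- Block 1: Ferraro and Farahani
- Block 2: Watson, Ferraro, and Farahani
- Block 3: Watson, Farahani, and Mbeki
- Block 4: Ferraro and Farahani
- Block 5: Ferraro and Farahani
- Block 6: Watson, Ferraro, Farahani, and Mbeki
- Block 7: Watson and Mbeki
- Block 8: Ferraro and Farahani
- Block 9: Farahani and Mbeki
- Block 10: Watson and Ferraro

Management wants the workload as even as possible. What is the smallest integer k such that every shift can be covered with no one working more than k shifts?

4

With 4 baristas and 16 worker-slots to fill, someone must work at least ⌈16/4⌉ = 4 shifts, so k ≥ 4.
k = 4 works: Block 1→Ferraro+Farahani, Block 2→Watson+Farahani, Block 3→Watson+Mbeki, Block 4→Ferraro, Block 5→Ferraro+Farahani, Block 6→Farahani+Mbeki, Block 7→Watson+Mbeki, Block 8→Ferraro, Block 9→Mbeki, Block 10→Watson.
Loads: Watson 4, Ferraro 4, Farahani 4, Mbeki 4 — all ≤ 4.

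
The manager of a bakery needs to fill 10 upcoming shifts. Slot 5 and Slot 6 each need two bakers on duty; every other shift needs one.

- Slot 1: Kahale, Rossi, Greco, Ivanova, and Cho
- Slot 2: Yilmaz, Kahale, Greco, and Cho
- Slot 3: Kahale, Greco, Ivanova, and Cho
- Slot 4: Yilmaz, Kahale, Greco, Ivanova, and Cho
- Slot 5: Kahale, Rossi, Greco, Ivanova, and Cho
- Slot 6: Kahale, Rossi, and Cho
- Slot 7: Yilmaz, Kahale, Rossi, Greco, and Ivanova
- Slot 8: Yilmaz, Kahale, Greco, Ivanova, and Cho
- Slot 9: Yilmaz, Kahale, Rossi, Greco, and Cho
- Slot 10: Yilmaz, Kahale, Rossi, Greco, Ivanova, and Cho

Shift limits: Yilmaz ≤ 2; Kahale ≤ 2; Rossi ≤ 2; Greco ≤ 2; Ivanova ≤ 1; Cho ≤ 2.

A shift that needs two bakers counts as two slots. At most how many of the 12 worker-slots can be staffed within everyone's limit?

11

Total capacity across all bakers is 2+2+2+2+1+2 = 11, and 12 slots are needed, so at most 11 can be filled.
An assignment achieving 11: Slot 1→Rossi, Slot 2→Yilmaz, Slot 3→Kahale, Slot 4→Yilmaz, Slot 5→Greco+Ivanova, Slot 6→Kahale+Rossi, Slot 7→Greco, Slot 8→Cho, Slot 9→Cho.
Loads: Yilmaz 2/2, Kahale 2/2, Rossi 2/2, Greco 2/2, Ivanova 1/1, Cho 2/2.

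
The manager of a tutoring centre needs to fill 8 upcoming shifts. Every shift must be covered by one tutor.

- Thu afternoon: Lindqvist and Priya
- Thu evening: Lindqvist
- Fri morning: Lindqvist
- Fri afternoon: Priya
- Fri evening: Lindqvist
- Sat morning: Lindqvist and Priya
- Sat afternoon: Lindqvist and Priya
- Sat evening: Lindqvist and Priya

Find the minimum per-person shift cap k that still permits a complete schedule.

With 2 tutors and 8 worker-slots to fill, someone must work at least ⌈8/2⌉ = 4 shifts, so k ≥ 4.
k = 4 works: Thu afternoon→Lindqvist, Thu evening→Lindqvist, Fri morning→Lindqvist, Fri afternoon→Priya, Fri evening→Lindqvist, Sat morning→Priya, Sat afternoon→Priya, Sat evening→Priya.
Loads: Lindqvist 4, Priya 4 — all ≤ 4.

4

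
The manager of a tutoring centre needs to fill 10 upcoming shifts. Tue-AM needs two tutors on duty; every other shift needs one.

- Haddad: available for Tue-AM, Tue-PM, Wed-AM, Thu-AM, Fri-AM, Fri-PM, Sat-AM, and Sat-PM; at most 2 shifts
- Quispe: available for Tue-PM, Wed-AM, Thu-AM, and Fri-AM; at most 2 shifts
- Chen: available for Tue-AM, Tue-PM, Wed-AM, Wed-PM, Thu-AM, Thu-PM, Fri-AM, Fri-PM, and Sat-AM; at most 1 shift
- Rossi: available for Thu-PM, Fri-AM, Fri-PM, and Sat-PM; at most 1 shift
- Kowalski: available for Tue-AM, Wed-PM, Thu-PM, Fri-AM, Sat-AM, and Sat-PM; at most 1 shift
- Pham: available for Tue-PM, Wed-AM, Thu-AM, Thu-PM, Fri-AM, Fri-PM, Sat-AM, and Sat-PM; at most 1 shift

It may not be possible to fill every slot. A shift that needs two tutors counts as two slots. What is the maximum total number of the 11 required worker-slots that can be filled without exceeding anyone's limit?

Total capacity across all tutors is 2+2+1+1+1+1 = 8, and 11 slots are needed, so at most 8 can be filled.
An assignment achieving 8: Tue-AM→Haddad+Kowalski, Tue-PM→Haddad, Wed-AM→Quispe, Wed-PM→Chen, Thu-AM→Quispe, Thu-PM→Rossi, Fri-PM→Pham.
Loads: Haddad 2/2, Quispe 2/2, Chen 1/1, Rossi 1/1, Kowalski 1/1, Pham 1/1.

8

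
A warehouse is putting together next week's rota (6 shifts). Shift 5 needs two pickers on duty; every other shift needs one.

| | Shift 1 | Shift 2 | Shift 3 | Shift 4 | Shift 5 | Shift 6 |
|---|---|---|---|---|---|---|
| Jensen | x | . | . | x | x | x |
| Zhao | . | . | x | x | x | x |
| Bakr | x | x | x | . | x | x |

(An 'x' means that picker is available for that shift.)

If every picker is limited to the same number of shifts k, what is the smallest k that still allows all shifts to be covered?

With 3 pickers and 7 worker-slots to fill, someone must work at least ⌈7/3⌉ = 3 shifts, so k ≥ 3.
k = 3 works: Shift 1→Jensen, Shift 2→Bakr, Shift 3→Zhao, Shift 4→Jensen, Shift 5→Jensen+Zhao, Shift 6→Zhao.
Loads: Jensen 3, Zhao 3, Bakr 1 — all ≤ 3.

3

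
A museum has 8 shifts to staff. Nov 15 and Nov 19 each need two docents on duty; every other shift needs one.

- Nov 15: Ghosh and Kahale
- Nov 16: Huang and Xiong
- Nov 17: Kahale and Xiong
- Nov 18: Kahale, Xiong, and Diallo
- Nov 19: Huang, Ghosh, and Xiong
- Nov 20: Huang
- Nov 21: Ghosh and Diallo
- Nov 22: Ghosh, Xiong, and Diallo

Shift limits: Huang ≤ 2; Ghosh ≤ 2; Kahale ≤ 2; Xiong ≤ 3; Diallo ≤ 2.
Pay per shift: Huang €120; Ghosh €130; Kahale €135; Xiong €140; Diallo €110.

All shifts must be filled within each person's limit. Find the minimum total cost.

Nov 15 can only be covered by Ghosh and Kahale, so that assignment is forced.
Nov 20 can only be covered by Huang, so that assignment is forced.
Picking the cheapest available docent for each shift independently would cost €1220, but that ignores the shift limits.
An optimal schedule: Nov 15→Ghosh+Kahale, Nov 16→Huang, Nov 17→Kahale, Nov 18→Diallo, Nov 19→Ghosh+Xiong, Nov 20→Huang, Nov 21→Diallo, Nov 22→Xiong.
Total: 130 + 135 + 120 + 135 + 110 + 130 + 140 + 120 + 110 + 140 = €1270.

€1270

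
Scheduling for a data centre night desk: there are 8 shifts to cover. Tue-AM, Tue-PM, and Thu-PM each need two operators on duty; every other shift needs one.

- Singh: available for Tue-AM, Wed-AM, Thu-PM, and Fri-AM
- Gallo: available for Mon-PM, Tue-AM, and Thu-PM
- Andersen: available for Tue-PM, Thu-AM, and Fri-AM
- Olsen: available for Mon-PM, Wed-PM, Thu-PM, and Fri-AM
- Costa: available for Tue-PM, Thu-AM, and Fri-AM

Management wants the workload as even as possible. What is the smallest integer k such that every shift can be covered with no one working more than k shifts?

3

With 5 operators and 11 worker-slots to fill, someone must work at least ⌈11/5⌉ = 3 shifts, so k ≥ 3.
k = 3 works: Mon-PM→Gallo, Tue-AM→Singh+Gallo, Tue-PM→Andersen+Costa, Wed-AM→Singh, Wed-PM→Olsen, Thu-AM→Andersen, Thu-PM→Singh+Gallo, Fri-AM→Andersen.
Loads: Singh 3, Gallo 3, Andersen 3, Olsen 1, Costa 1 — all ≤ 3.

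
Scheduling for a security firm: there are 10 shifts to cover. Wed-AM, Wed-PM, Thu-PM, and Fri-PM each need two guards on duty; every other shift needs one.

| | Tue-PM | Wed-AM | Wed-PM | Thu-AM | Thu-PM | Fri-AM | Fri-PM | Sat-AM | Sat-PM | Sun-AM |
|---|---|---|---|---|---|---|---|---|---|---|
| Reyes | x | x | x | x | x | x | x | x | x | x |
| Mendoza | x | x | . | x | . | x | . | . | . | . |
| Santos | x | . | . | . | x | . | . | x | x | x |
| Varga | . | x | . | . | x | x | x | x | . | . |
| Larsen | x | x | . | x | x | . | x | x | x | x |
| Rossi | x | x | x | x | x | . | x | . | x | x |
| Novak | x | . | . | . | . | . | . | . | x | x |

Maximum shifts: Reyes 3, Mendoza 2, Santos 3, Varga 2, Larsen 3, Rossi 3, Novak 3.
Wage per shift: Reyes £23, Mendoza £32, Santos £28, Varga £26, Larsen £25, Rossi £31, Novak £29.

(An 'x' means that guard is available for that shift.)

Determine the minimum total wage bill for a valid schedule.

£369

Wed-PM can only be covered by Reyes and Rossi, so that assignment is forced.
Picking the cheapest available guard for each shift independently would cost £336, but that ignores the shift limits.
An optimal schedule: Tue-PM→Novak, Wed-AM→Larsen+Varga, Wed-PM→Reyes+Rossi, Thu-AM→Reyes, Thu-PM→Larsen+Santos, Fri-AM→Reyes, Fri-PM→Larsen+Varga, Sat-AM→Santos, Sat-PM→Santos, Sun-AM→Novak.
Total: 29 + 25 + 26 + 23 + 31 + 23 + 25 + 28 + 23 + 25 + 26 + 28 + 28 + 29 = £369.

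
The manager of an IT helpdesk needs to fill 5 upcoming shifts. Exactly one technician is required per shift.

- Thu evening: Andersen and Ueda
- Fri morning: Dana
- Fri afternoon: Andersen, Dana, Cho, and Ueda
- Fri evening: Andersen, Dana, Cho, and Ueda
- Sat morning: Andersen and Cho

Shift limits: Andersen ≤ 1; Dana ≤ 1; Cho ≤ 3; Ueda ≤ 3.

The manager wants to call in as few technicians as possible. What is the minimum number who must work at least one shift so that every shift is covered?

3

5 slots to fill and no one can take more than 3, so at least ⌈5/3⌉ = 2 technicians are needed.
Shifts {Thu evening, Fri morning, Sat morning} need 3 slots, but among the technicians available for them (Andersen, Dana, Cho, and Ueda) any 2 together supply at most 2. So 2 technicians are not enough.
Andersen, Dana, and Cho alone can cover everything: Thu evening→Andersen, Fri morning→Dana, Fri afternoon→Cho, Fri evening→Cho, Sat morning→Cho.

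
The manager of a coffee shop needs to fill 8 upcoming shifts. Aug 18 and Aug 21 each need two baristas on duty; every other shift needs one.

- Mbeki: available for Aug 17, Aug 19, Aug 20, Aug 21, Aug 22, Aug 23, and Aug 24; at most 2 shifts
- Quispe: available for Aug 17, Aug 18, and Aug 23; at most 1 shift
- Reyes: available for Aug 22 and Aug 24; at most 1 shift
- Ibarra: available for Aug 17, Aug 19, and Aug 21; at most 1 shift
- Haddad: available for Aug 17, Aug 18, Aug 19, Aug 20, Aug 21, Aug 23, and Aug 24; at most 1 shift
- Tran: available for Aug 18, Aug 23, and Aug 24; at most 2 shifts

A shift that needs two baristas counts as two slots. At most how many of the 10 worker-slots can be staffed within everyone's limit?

8

Total capacity across all baristas is 2+1+1+1+1+2 = 8, and 10 slots are needed, so at most 8 can be filled.
An assignment achieving 8: Aug 18→Quispe+Tran, Aug 19→Ibarra, Aug 20→Mbeki, Aug 21→Haddad, Aug 22→Mbeki, Aug 23→Tran, Aug 24→Reyes.
Loads: Mbeki 2/2, Quispe 1/1, Reyes 1/1, Ibarra 1/1, Haddad 1/1, Tran 2/2.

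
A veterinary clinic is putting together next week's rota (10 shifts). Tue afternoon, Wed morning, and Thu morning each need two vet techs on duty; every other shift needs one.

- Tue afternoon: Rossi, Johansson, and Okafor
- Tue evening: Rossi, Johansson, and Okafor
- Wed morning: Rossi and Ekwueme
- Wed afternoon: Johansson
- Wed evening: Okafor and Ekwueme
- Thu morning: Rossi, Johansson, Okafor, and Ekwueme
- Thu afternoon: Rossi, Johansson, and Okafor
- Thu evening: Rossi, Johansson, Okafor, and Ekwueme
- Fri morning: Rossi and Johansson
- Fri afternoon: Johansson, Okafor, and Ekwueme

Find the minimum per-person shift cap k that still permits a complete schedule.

4

With 4 vet techs and 13 worker-slots to fill, someone must work at least ⌈13/4⌉ = 4 shifts, so k ≥ 4.
k = 4 works: Tue afternoon→Rossi+Johansson, Tue evening→Rossi, Wed morning→Rossi+Ekwueme, Wed afternoon→Johansson, Wed evening→Okafor, Thu morning→Okafor+Ekwueme, Thu afternoon→Johansson, Thu evening→Okafor, Fri morning→Rossi, Fri afternoon→Johansson.
Loads: Rossi 4, Johansson 4, Okafor 3, Ekwueme 2 — all ≤ 4.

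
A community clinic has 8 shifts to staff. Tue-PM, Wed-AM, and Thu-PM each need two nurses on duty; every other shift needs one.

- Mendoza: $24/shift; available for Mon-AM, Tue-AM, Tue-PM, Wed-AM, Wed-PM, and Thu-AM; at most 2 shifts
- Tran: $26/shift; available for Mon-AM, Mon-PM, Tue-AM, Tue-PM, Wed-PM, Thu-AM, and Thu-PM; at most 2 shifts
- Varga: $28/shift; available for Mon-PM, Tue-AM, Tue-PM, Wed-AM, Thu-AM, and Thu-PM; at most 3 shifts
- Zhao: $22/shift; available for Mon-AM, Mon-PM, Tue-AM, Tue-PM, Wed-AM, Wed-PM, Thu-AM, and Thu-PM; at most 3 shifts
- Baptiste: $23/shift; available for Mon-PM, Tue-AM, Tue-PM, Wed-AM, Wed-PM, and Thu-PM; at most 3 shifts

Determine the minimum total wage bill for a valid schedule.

Picking the cheapest available nurse for each shift independently would cost $245, but that ignores the shift limits.
An optimal schedule: Mon-AM→Zhao, Mon-PM→Zhao, Tue-AM→Baptiste, Tue-PM→Tran+Varga, Wed-AM→Baptiste+Mendoza, Wed-PM→Zhao, Thu-AM→Mendoza, Thu-PM→Baptiste+Tran.
Total: 22 + 22 + 23 + 26 + 28 + 23 + 24 + 22 + 24 + 23 + 26 = $263.

$263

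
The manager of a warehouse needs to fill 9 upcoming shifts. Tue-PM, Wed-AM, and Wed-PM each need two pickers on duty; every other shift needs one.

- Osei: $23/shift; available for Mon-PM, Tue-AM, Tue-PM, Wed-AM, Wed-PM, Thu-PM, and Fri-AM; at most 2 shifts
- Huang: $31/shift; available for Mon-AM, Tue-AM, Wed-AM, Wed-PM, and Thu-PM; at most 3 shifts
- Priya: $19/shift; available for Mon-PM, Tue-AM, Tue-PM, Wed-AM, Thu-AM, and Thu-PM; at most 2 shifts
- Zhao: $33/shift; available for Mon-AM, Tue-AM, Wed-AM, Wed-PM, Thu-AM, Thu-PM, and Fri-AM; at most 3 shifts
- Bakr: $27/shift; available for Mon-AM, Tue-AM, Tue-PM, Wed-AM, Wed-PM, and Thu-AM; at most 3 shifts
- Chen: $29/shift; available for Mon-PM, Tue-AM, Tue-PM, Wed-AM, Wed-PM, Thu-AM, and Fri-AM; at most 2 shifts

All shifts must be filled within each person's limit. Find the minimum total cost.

Picking the cheapest available picker for each shift independently would cost $260, but that ignores the shift limits.
An optimal schedule: Mon-AM→Bakr, Mon-PM→Priya, Tue-AM→Huang, Tue-PM→Bakr+Chen, Wed-AM→Chen+Huang, Wed-PM→Bakr+Huang, Thu-AM→Priya, Thu-PM→Osei, Fri-AM→Osei.
Total: 27 + 19 + 31 + 27 + 29 + 29 + 31 + 27 + 31 + 19 + 23 + 23 = $316.

$316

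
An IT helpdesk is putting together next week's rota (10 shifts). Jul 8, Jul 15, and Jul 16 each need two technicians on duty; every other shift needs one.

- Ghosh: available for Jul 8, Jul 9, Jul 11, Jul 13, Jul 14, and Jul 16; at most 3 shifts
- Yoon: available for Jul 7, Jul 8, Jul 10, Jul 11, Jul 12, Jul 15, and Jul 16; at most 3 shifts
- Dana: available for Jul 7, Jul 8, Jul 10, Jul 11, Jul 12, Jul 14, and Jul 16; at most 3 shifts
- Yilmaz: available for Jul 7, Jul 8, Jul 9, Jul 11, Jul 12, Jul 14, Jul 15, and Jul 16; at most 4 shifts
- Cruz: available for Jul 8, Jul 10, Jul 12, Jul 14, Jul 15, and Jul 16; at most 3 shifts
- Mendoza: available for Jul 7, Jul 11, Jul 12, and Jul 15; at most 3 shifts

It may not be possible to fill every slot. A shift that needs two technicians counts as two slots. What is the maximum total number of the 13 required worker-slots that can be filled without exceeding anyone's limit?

13

Total capacity across all technicians is 3+3+3+4+3+3 = 19, and 13 slots are needed, so at most 13 can be filled.
An assignment achieving 13: Jul 7→Yoon, Jul 8→Dana+Yilmaz, Jul 9→Ghosh, Jul 10→Yoon, Jul 11→Dana, Jul 12→Dana, Jul 13→Ghosh, Jul 14→Ghosh, Jul 15→Yoon+Yilmaz, Jul 16→Yilmaz+Cruz.
Loads: Ghosh 3/3, Yoon 3/3, Dana 3/3, Yilmaz 3/4, Cruz 1/3, Mendoza 0/3.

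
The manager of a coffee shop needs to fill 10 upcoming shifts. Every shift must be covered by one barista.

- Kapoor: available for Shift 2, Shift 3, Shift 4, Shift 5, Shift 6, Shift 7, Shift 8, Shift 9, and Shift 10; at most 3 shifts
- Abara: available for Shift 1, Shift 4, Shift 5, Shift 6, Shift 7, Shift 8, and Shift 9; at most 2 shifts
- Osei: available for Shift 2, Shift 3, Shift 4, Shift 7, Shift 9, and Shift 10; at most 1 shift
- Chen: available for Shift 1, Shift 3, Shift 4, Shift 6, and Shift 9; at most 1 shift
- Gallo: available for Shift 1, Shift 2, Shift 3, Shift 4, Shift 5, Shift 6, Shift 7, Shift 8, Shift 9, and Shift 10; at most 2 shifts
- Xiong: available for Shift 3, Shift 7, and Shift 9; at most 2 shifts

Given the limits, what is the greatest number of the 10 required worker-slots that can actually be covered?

Total capacity across all baristas is 3+2+1+1+2+2 = 11, and 10 slots are needed, so at most 10 can be filled.
An assignment achieving 10: Shift 1→Abara, Shift 2→Kapoor, Shift 3→Chen, Shift 4→Gallo, Shift 5→Kapoor, Shift 6→Abara, Shift 7→Gallo, Shift 8→Kapoor, Shift 9→Xiong, Shift 10→Osei.
Loads: Kapoor 3/3, Abara 2/2, Osei 1/1, Chen 1/1, Gallo 2/2, Xiong 1/2.

10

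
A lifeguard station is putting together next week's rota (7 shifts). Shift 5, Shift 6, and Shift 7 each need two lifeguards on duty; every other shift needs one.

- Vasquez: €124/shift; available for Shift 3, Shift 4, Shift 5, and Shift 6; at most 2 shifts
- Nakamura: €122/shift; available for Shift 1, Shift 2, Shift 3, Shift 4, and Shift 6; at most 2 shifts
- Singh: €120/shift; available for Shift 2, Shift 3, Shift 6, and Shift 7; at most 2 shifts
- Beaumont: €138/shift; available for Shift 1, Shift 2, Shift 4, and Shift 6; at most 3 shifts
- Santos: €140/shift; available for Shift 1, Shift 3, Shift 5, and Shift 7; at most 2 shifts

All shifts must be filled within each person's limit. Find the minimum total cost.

€1288

Shift 5 can only be covered by Vasquez and Santos, so that assignment is forced.
Shift 7 can only be covered by Singh and Santos, so that assignment is forced.
Picking the cheapest available lifeguard for each shift independently would cost €1250, but that ignores the shift limits.
An optimal schedule: Shift 1→Nakamura, Shift 2→Nakamura, Shift 3→Vasquez, Shift 4→Beaumont, Shift 5→Vasquez+Santos, Shift 6→Singh+Beaumont, Shift 7→Singh+Santos.
Total: 122 + 122 + 124 + 138 + 124 + 140 + 120 + 138 + 120 + 140 = €1288.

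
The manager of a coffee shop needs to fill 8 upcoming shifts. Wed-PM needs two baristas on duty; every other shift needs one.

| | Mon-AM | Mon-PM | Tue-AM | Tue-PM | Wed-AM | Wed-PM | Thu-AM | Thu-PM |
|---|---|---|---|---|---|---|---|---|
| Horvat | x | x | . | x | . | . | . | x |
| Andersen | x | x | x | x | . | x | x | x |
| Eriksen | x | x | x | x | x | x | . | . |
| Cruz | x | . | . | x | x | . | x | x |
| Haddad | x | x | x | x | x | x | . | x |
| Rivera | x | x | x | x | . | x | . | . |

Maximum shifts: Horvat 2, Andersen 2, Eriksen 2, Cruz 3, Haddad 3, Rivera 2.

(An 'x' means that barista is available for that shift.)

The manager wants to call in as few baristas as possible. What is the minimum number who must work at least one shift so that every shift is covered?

4

9 slots to fill and no one can take more than 3, so at least ⌈9/3⌉ = 3 baristas are needed.
Any 3 baristas together have capacity at most 3+3+2 = 8 < 9 slots, so 3 can never suffice.
Horvat, Andersen, Eriksen, and Cruz alone can cover everything: Mon-AM→Cruz, Mon-PM→Horvat, Tue-AM→Andersen, Tue-PM→Cruz, Wed-AM→Eriksen, Wed-PM→Andersen+Eriksen, Thu-AM→Cruz, Thu-PM→Horvat.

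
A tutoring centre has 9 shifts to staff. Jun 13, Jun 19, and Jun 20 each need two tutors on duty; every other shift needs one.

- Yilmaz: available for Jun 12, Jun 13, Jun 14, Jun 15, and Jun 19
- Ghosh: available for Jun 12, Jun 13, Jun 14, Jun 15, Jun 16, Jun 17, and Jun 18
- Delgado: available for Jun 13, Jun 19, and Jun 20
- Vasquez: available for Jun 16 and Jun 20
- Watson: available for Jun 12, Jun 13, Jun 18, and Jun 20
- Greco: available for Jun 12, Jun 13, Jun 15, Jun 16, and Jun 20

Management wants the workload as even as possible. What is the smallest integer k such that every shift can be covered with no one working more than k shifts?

2

With 6 tutors and 12 worker-slots to fill, someone must work at least ⌈12/6⌉ = 2 shifts, so k ≥ 2.
k = 2 works: Jun 12→Watson, Jun 13→Watson+Greco, Jun 14→Yilmaz, Jun 15→Greco, Jun 16→Vasquez, Jun 17→Ghosh, Jun 18→Ghosh, Jun 19→Yilmaz+Delgado, Jun 20→Delgado+Vasquez.
Loads: Yilmaz 2, Ghosh 2, Delgado 2, Vasquez 2, Watson 2, Greco 2 — all ≤ 2.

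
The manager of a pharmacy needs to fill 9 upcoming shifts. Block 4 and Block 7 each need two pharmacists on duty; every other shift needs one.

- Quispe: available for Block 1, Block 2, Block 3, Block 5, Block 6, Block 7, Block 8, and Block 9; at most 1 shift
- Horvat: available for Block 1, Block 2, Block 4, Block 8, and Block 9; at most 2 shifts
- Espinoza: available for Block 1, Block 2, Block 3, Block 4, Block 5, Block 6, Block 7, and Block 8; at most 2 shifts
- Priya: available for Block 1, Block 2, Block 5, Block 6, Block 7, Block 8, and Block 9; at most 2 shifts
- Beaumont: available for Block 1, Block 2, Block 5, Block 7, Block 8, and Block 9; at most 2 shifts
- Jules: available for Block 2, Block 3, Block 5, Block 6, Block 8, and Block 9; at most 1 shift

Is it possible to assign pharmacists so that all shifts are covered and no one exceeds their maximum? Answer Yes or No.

No

Total capacity is 1+2+2+2+2+1 = 10 but 11 worker-slots are needed — infeasible.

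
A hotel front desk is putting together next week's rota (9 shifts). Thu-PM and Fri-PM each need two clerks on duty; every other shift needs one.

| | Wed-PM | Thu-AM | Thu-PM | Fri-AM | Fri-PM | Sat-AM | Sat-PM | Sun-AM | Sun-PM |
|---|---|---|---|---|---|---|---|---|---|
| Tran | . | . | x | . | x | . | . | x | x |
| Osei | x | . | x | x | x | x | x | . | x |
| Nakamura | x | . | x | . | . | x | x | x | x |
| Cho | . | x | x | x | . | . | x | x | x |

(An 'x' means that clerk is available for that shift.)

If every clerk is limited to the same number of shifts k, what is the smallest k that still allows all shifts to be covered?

3

With 4 clerks and 11 worker-slots to fill, someone must work at least ⌈11/4⌉ = 3 shifts, so k ≥ 3.
k = 3 works: Wed-PM→Osei, Thu-AM→Cho, Thu-PM→Nakamura+Cho, Fri-AM→Osei, Fri-PM→Tran+Osei, Sat-AM→Nakamura, Sat-PM→Nakamura, Sun-AM→Tran, Sun-PM→Tran.
Loads: Tran 3, Osei 3, Nakamura 3, Cho 2 — all ≤ 3.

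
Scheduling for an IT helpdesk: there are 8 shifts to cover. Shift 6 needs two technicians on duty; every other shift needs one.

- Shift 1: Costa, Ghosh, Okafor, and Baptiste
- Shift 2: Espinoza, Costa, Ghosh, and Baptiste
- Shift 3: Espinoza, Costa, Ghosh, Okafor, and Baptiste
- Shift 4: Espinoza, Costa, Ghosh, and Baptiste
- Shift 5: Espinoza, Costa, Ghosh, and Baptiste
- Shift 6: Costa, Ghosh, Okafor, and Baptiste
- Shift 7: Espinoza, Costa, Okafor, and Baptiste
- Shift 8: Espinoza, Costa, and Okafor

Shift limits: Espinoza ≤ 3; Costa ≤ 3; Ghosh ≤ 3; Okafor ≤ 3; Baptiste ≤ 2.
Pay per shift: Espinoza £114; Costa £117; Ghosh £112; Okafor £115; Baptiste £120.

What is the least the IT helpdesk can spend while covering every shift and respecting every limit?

£1023

Picking the cheapest available technician for each shift independently would cost £1015, but that ignores the shift limits.
An optimal schedule: Shift 1→Ghosh, Shift 2→Ghosh, Shift 3→Okafor, Shift 4→Espinoza, Shift 5→Espinoza, Shift 6→Ghosh+Okafor, Shift 7→Okafor, Shift 8→Espinoza.
Total: 112 + 112 + 115 + 114 + 114 + 112 + 115 + 115 + 114 = £1023.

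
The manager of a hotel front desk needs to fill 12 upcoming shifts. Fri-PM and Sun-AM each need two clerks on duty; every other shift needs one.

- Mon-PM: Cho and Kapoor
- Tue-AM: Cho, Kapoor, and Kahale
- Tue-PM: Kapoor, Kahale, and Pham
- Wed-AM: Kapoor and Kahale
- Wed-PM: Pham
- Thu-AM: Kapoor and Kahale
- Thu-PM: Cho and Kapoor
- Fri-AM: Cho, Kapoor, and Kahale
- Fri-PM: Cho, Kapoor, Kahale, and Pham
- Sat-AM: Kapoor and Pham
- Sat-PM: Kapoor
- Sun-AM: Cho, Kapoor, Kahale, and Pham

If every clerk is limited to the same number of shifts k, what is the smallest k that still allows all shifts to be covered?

With 4 clerks and 14 worker-slots to fill, someone must work at least ⌈14/4⌉ = 4 shifts, so k ≥ 4.
k = 4 works: Mon-PM→Cho, Tue-AM→Cho, Tue-PM→Kahale, Wed-AM→Kapoor, Wed-PM→Pham, Thu-AM→Kapoor, Thu-PM→Cho, Fri-AM→Cho, Fri-PM→Kahale+Pham, Sat-AM→Kapoor, Sat-PM→Kapoor, Sun-AM→Kahale+Pham.
Loads: Cho 4, Kapoor 4, Kahale 3, Pham 3 — all ≤ 4.

4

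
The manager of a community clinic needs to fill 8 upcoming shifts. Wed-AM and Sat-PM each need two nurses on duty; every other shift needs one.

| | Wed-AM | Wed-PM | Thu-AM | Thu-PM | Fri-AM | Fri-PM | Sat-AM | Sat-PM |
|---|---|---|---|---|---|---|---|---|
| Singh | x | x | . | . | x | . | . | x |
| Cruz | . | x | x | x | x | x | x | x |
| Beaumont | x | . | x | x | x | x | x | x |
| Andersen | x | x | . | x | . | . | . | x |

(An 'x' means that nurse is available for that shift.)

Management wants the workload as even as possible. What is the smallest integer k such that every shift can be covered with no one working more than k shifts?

3

With 4 nurses and 10 worker-slots to fill, someone must work at least ⌈10/4⌉ = 3 shifts, so k ≥ 3.
k = 3 works: Wed-AM→Singh+Beaumont, Wed-PM→Singh, Thu-AM→Cruz, Thu-PM→Beaumont, Fri-AM→Singh, Fri-PM→Cruz, Sat-AM→Cruz, Sat-PM→Beaumont+Andersen.
Loads: Singh 3, Cruz 3, Beaumont 3, Andersen 1 — all ≤ 3.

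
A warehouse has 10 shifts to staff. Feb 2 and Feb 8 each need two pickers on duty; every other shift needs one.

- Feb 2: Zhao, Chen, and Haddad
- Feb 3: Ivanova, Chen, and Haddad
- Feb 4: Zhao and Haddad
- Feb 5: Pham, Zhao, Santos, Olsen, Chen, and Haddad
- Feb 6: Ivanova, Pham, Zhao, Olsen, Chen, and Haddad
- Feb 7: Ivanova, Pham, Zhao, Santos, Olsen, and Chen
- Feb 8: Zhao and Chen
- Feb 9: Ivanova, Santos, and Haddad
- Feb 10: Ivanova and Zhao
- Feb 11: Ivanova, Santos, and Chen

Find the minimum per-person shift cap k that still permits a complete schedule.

2

With 7 pickers and 12 worker-slots to fill, someone must work at least ⌈12/7⌉ = 2 shifts, so k ≥ 2.
k = 2 works: Feb 2→Chen+Haddad, Feb 3→Ivanova, Feb 4→Zhao, Feb 5→Pham, Feb 6→Pham, Feb 7→Olsen, Feb 8→Zhao+Chen, Feb 9→Santos, Feb 10→Ivanova, Feb 11→Santos.
Loads: Ivanova 2, Pham 2, Zhao 2, Santos 2, Olsen 1, Chen 2, Haddad 1 — all ≤ 2.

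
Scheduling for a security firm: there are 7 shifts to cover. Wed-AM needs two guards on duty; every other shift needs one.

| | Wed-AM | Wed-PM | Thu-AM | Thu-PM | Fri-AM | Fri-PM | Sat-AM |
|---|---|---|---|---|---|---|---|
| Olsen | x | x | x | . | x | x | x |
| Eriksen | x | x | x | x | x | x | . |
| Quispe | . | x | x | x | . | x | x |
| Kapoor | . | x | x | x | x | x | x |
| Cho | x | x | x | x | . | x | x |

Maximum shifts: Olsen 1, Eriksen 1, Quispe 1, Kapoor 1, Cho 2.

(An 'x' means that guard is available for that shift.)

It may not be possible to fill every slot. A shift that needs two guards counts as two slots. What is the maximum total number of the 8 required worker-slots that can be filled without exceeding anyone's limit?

6

Total capacity across all guards is 1+1+1+1+2 = 6, and 8 slots are needed, so at most 6 can be filled.
An assignment achieving 6: Wed-AM→Olsen+Eriksen, Wed-PM→Cho, Thu-PM→Quispe, Fri-AM→Kapoor, Sat-AM→Cho.
Loads: Olsen 1/1, Eriksen 1/1, Quispe 1/1, Kapoor 1/1, Cho 2/2.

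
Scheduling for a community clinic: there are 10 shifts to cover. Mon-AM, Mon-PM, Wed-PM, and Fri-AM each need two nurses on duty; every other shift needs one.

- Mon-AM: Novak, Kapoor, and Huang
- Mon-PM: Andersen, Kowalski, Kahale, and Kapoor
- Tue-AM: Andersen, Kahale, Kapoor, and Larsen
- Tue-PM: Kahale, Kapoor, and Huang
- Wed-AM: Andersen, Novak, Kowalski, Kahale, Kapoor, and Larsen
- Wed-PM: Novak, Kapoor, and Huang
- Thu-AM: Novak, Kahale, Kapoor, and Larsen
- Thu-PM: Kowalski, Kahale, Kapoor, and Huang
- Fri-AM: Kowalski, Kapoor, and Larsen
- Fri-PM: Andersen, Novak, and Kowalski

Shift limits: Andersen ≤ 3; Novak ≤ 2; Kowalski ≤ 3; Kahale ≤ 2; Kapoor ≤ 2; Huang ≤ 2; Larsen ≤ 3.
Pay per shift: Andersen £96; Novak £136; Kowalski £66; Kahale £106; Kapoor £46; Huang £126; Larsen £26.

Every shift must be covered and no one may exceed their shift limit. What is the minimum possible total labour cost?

Picking the cheapest available nurse for each shift independently would cost £764, but that ignores the shift limits.
An optimal schedule: Mon-AM→Kapoor+Huang, Mon-PM→Kowalski+Andersen, Tue-AM→Larsen, Tue-PM→Kahale, Wed-AM→Andersen, Wed-PM→Kapoor+Huang, Thu-AM→Larsen, Thu-PM→Kowalski, Fri-AM→Larsen+Kowalski, Fri-PM→Andersen.
Total: 46 + 126 + 66 + 96 + 26 + 106 + 96 + 46 + 126 + 26 + 66 + 26 + 66 + 96 = £1014.

£1014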